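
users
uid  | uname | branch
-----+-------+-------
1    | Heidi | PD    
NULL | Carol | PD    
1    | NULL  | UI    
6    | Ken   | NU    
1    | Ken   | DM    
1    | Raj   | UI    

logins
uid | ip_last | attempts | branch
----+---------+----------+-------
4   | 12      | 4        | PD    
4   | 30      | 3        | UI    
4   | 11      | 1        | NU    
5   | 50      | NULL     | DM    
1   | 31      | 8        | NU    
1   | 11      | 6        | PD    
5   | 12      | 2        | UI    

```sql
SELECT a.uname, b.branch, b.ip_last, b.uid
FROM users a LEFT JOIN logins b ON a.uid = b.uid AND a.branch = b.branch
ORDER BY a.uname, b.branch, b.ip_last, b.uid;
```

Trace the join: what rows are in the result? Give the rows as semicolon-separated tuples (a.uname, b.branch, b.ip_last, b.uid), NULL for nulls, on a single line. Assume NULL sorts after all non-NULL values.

(Carol, NULL, NULL, NULL); (Heidi, PD, 11, 1); (Ken, NULL, NULL, NULL); (Ken, NULL, NULL, NULL); (Raj, NULL, NULL, NULL); (NULL, NULL, NULL, NULL)

LEFT JOIN keeps every row from `users`; unmatched rows get NULL for `logins`'s columns.
Matching on a.uid = b.uid AND a.branch = b.branch. A NULL in a compared column never satisfies the condition.
Matched pairs: 1; unmatched a rows kept: 5.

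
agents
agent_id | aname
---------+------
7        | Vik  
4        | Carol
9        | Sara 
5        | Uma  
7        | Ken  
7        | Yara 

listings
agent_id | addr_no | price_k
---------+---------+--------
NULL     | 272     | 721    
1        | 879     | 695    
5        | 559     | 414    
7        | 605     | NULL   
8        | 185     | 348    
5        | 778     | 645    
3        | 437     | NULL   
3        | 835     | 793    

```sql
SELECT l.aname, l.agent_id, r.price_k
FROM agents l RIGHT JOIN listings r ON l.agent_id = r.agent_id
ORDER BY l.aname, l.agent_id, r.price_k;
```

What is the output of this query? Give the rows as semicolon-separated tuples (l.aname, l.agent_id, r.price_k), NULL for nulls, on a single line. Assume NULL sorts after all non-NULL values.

RIGHT JOIN keeps every row from `listings`; unmatched rows get NULL for `agents`'s columns.
Matching on l.agent_id = r.agent_id. A NULL in a compared column never satisfies the condition.
Matched pairs: 5; unmatched r rows kept: 5.

(Ken, 7, NULL); (Uma, 5, 414); (Uma, 5, 645); (Vik, 7, NULL); (Yara, 7, NULL); (NULL, NULL, 348); (NULL, NULL, 695); (NULL, NULL, 721); (NULL, NULL, 793); (NULL, NULL, NULL)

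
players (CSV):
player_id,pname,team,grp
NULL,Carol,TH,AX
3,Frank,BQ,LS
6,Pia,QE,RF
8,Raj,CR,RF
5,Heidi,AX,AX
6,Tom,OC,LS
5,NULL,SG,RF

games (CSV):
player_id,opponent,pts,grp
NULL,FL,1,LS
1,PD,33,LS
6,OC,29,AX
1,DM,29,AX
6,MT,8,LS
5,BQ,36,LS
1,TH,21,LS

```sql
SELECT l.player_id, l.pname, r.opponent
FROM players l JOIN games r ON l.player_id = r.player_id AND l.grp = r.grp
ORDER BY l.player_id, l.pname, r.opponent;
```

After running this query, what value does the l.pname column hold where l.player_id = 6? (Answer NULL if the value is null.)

INNER JOIN keeps only pairs where the ON condition holds.
Matching on l.player_id = r.player_id AND l.grp = r.grp. A NULL in a compared column never satisfies the condition.
- player_id=NULL, grp=AX: no matching r row, dropped.
- player_id=3, grp=LS: no matching r row, dropped.
- player_id=6, grp=RF: no matching r row, dropped.
- player_id=8, grp=RF: no matching r row, dropped.
- player_id=5, grp=AX: no matching r row, dropped.
- player_id=6, grp=LS: 1 matching r row(s), so 1 row(s) emitted.
- player_id=5, grp=RF: no matching r row, dropped.

Tom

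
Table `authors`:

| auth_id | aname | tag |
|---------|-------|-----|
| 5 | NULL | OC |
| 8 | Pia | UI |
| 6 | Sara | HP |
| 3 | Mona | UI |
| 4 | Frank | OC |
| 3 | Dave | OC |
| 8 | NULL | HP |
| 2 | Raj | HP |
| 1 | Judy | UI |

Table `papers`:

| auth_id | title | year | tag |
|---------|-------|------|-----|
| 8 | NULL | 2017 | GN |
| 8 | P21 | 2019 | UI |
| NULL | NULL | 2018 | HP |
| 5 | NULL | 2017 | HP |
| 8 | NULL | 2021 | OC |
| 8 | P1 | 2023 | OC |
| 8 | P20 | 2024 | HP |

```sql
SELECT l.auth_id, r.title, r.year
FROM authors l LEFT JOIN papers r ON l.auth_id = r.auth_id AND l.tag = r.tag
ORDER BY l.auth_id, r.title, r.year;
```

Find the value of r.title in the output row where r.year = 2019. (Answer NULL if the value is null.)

P21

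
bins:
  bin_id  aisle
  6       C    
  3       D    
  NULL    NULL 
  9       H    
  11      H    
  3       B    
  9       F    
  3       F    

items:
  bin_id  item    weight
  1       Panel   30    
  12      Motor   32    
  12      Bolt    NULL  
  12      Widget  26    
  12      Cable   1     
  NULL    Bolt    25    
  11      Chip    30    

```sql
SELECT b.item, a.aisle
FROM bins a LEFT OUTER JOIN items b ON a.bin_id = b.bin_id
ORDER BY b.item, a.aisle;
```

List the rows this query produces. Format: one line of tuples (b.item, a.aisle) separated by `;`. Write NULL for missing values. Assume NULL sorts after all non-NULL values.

LEFT JOIN keeps every row from `bins`; unmatched rows get NULL for `items`'s columns.
Matching on a.bin_id = b.bin_id. A NULL in a compared column never satisfies the condition.
- a row (bin_id=6): no match → kept, b columns NULL.
- a row (bin_id=3): no match → kept, b columns NULL.
- a row (bin_id=NULL): no match → kept, b columns NULL.
- a row (bin_id=9): no match → kept, b columns NULL.
- a row (bin_id=11): matches 1 b row(s) → 1 output row(s).
- a row (bin_id=3): no match → kept, b columns NULL.
- a row (bin_id=9): no match → kept, b columns NULL.
- a row (bin_id=3): no match → kept, b columns NULL.
After projecting and ordering:
b.item | a.aisle
Chip | H
NULL | B
NULL | C
NULL | D
NULL | F
NULL | F
NULL | H
NULL | NULL

(Chip, H); (NULL, B); (NULL, C); (NULL, D); (NULL, F); (NULL, F); (NULL, H); (NULL, NULL)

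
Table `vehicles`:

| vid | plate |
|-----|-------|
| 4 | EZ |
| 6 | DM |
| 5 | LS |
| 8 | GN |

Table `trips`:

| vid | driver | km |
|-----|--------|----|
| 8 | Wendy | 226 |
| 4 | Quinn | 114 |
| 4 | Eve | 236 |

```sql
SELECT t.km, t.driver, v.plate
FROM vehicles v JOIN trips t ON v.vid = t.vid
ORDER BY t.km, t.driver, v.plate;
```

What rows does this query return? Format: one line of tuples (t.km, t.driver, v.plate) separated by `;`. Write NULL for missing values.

(114, Quinn, EZ); (226, Wendy, GN); (236, Eve, EZ)

INNER JOIN keeps only pairs where the ON condition holds.
Matching on v.vid = t.vid.
Matched pairs: 3.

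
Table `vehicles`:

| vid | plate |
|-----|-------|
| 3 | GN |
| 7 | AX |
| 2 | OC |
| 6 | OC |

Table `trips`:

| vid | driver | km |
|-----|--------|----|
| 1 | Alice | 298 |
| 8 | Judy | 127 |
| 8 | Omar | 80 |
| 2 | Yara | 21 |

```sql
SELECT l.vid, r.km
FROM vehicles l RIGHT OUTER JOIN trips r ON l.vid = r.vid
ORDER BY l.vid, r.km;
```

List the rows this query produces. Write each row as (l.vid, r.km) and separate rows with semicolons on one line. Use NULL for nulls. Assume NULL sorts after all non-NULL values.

(2, 21); (NULL, 80); (NULL, 127); (NULL, 298)

RIGHT JOIN keeps every row from `trips`; unmatched rows get NULL for `vehicles`'s columns.
Matching on l.vid = r.vid.
Matched pairs: 1; unmatched r rows kept: 3.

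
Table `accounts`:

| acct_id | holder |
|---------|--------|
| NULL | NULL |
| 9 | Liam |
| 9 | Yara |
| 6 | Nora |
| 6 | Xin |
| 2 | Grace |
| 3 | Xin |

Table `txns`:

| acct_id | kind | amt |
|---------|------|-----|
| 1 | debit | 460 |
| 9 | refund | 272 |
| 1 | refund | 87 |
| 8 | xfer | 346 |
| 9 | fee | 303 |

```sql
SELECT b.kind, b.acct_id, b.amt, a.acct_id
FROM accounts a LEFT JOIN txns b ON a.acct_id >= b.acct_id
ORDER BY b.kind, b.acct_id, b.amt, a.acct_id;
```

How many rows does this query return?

LEFT JOIN keeps every row from `accounts`; unmatched rows get NULL for `txns`'s columns.
Matching on a.acct_id >= b.acct_id. A NULL in a compared column never satisfies the condition.
- acct_id=NULL: no b row matches, row kept with b columns NULL.
- acct_id=9: 5 matching b row(s), so 5 row(s) emitted.
- acct_id=9: 5 matching b row(s), so 5 row(s) emitted.
- acct_id=6: 2 matching b row(s), so 2 row(s) emitted.
- acct_id=6: 2 matching b row(s), so 2 row(s) emitted.
- acct_id=2: 2 matching b row(s), so 2 row(s) emitted.
- acct_id=3: 2 matching b row(s), so 2 row(s) emitted.
Total: 18 matched + 1 padded = 19 rows.

19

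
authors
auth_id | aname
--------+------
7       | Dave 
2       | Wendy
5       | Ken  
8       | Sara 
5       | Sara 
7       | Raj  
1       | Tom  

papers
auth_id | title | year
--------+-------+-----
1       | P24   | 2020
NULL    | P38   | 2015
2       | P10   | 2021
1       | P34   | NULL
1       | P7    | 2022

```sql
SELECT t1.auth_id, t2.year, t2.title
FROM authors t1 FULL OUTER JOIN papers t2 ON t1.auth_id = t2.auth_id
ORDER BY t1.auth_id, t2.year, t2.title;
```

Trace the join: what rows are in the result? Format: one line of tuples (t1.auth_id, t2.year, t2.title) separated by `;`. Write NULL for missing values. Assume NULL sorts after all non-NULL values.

(1, 2020, P24); (1, 2022, P7); (1, NULL, P34); (2, 2021, P10); (5, NULL, NULL); (5, NULL, NULL); (7, NULL, NULL); (7, NULL, NULL); (8, NULL, NULL); (NULL, 2015, P38)

FULL OUTER JOIN keeps every row from both sides; unmatched rows get NULL for the other side's columns.
Matching on t1.auth_id = t2.auth_id. A NULL in a compared column never satisfies the condition.
Matched pairs: 4; unmatched t1 rows kept: 5; unmatched t2 rows kept: 1.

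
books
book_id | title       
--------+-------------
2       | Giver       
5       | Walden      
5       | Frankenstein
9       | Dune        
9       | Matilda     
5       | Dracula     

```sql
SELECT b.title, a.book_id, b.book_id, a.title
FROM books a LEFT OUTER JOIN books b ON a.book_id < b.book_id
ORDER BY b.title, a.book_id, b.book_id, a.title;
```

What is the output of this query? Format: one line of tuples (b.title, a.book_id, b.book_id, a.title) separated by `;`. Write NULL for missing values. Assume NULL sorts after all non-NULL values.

(Dracula, 2, 5, Giver); (Dune, 2, 9, Giver); (Dune, 5, 9, Dracula); (Dune, 5, 9, Frankenstein); (Dune, 5, 9, Walden); (Frankenstein, 2, 5, Giver); (Matilda, 2, 9, Giver); (Matilda, 5, 9, Dracula); (Matilda, 5, 9, Frankenstein); (Matilda, 5, 9, Walden); (Walden, 2, 5, Giver); (NULL, 9, NULL, Dune); (NULL, 9, NULL, Matilda)

LEFT JOIN keeps every row from `books a`; unmatched rows get NULL for `books b`'s columns.
Matching on a.book_id < b.book_id.
- a (book_id=2) pairs with 5 row(s) of b.
- a (book_id=5) pairs with 2 row(s) of b.
- a (book_id=5) pairs with 2 row(s) of b.
- a (book_id=9) has no partner → padded with NULL.
- a (book_id=9) has no partner → padded with NULL.
- a (book_id=5) pairs with 2 row(s) of b.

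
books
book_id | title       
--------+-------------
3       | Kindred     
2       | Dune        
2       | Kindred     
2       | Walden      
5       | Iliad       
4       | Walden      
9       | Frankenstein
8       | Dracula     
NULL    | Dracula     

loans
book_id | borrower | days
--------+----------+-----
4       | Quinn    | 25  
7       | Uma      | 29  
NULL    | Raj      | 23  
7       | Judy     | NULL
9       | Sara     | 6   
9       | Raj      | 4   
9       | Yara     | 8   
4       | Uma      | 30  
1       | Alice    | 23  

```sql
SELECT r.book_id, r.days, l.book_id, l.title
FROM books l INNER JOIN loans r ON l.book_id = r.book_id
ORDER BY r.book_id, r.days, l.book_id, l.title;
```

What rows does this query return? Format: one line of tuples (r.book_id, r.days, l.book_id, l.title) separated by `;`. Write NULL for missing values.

(4, 25, 4, Walden); (4, 30, 4, Walden); (9, 4, 9, Frankenstein); (9, 6, 9, Frankenstein); (9, 8, 9, Frankenstein)

INNER JOIN keeps only pairs where the ON condition holds.
Matching on l.book_id = r.book_id. A NULL in a compared column never satisfies the condition.
- book_id=3: no matching r row, dropped.
- book_id=2: no matching r row, dropped.
- book_id=2: no matching r row, dropped.
- book_id=2: no matching r row, dropped.
- book_id=5: no matching r row, dropped.
- book_id=4: 2 matching r row(s), so 2 row(s) emitted.
- book_id=9: 3 matching r row(s), so 3 row(s) emitted.
- book_id=8: no matching r row, dropped.
- book_id=NULL: no matching r row, dropped.
After projecting and ordering:
r.book_id | r.days | l.book_id | l.title
4 | 25 | 4 | Walden
4 | 30 | 4 | Walden
9 | 4 | 9 | Frankenstein
9 | 6 | 9 | Frankenstein
9 | 8 | 9 | Frankenstein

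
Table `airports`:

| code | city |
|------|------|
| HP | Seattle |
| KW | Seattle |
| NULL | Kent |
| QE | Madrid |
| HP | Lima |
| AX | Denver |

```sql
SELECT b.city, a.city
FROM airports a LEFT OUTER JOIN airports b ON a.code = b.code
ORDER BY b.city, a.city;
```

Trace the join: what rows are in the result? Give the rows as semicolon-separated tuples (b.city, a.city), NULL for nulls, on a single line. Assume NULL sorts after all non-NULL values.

(Denver, Denver); (Lima, Lima); (Lima, Seattle); (Madrid, Madrid); (Seattle, Lima); (Seattle, Seattle); (Seattle, Seattle); (NULL, Kent)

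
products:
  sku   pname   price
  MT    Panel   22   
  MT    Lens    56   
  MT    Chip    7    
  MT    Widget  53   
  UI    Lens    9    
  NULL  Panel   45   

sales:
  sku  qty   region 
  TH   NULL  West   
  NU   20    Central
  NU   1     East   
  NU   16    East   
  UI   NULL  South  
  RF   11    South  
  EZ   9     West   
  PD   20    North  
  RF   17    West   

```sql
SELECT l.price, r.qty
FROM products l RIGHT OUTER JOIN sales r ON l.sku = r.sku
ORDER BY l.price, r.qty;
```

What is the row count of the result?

9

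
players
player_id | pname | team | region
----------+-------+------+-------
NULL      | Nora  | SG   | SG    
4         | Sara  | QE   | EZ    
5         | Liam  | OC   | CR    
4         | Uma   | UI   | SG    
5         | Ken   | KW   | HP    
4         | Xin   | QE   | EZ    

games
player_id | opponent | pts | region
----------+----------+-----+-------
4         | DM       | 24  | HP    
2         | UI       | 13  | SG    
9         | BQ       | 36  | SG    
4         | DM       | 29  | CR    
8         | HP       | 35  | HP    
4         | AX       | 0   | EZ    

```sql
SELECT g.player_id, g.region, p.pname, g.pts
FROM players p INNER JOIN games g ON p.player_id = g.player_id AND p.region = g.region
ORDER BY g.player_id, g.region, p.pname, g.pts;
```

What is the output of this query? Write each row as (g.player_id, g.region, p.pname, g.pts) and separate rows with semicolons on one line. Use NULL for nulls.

INNER JOIN keeps only pairs where the ON condition holds.
Matching on p.player_id = g.player_id AND p.region = g.region. A NULL in a compared column never satisfies the condition.
Matched pairs: 2.

(4, EZ, Sara, 0); (4, EZ, Xin, 0)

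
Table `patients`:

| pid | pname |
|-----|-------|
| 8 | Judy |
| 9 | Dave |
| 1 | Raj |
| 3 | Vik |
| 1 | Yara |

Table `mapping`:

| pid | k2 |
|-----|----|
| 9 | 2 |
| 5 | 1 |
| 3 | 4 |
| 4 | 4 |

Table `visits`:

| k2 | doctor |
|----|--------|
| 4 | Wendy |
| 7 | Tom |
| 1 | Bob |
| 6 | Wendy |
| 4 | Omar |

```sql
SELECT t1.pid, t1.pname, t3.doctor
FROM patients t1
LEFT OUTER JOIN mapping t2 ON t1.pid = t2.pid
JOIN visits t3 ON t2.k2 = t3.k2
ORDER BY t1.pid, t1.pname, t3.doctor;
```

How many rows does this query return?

2

Joins associate left-to-right: patients LEFT JOIN mapping on pid gives 5 intermediate row(s).
Then INNER JOIN `visits t3` on k2: keep only rows whose t2.k2 appears in t3.
Result: 2 row(s).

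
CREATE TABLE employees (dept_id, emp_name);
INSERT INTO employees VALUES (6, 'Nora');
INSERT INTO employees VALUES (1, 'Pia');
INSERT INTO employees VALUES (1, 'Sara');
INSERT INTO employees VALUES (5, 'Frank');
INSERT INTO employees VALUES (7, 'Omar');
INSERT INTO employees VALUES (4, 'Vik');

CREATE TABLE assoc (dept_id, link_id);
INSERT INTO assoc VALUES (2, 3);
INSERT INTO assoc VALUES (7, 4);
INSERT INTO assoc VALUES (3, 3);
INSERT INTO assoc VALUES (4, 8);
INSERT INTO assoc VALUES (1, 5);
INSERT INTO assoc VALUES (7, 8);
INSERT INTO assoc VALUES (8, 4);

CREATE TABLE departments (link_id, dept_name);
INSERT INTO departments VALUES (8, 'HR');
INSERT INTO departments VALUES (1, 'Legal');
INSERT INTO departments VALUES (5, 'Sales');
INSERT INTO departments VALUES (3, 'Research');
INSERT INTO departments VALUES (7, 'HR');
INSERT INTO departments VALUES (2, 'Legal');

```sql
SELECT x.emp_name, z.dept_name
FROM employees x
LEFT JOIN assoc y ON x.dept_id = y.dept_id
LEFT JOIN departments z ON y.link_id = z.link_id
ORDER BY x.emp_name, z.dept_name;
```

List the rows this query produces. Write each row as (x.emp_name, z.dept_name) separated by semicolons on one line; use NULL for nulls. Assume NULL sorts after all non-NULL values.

(Frank, NULL); (Nora, NULL); (Omar, HR); (Omar, NULL); (Pia, Sales); (Sara, Sales); (Vik, HR)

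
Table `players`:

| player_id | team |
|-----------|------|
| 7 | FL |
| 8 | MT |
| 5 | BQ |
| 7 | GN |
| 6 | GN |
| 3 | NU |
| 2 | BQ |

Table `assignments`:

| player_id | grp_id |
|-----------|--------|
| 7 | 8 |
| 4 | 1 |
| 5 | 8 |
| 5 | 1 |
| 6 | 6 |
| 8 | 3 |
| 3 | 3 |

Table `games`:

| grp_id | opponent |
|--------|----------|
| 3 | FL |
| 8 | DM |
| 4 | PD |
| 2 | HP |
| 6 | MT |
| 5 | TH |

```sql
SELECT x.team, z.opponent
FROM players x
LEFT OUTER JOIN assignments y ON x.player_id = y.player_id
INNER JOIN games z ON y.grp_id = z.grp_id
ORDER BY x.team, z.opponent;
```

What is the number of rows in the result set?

Step 1 — x LEFT JOIN y on player_id → 8 row(s).
Then INNER JOIN `games z` on grp_id: keep only rows whose y.grp_id appears in z.
Result: 6 row(s).

6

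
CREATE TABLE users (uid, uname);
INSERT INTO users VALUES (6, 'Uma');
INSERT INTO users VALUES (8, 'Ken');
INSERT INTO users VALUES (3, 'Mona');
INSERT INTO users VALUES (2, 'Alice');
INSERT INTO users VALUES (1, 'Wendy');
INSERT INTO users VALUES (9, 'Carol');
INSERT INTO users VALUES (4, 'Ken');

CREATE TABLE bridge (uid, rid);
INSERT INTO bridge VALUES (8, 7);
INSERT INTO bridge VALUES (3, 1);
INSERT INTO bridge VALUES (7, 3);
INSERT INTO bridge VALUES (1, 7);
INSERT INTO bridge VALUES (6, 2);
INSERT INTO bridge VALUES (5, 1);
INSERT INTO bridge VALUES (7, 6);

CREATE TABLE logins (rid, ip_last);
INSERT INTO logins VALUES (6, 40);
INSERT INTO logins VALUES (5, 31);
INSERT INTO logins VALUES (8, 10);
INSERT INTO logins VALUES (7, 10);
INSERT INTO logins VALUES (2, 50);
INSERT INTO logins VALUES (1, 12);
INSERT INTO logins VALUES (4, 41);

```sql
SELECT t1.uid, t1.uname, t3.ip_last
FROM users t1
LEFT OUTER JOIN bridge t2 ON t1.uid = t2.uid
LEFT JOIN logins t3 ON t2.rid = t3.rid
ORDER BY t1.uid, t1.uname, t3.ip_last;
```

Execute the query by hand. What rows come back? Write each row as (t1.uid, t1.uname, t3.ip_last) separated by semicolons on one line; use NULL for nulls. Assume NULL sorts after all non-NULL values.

Joins associate left-to-right: users LEFT JOIN bridge on uid gives 7 intermediate row(s).
Then LEFT JOIN `logins t3` on rid: each of those 7 rows is kept; rows whose t2.rid has no match in t3 get NULL for t3's columns.

(1, Wendy, 10); (2, Alice, NULL); (3, Mona, 12); (4, Ken, NULL); (6, Uma, 50); (8, Ken, 10); (9, Carol, NULL)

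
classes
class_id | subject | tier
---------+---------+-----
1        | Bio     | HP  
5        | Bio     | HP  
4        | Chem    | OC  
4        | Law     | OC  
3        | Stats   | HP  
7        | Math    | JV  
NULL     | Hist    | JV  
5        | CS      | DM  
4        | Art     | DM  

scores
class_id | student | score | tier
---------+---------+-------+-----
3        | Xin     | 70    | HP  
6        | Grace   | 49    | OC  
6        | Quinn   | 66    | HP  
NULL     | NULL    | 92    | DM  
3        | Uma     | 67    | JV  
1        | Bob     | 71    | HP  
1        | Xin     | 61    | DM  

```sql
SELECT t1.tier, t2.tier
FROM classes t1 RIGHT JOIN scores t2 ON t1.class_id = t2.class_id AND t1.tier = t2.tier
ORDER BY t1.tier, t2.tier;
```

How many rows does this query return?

RIGHT JOIN keeps every row from `scores`; unmatched rows get NULL for `classes`'s columns.
Matching on t1.class_id = t2.class_id AND t1.tier = t2.tier. A NULL in a compared column never satisfies the condition.
- t1[0] class_id=1, tier=HP → 1 match(es) in t2 → 1 row(s).
- t1[1] class_id=5, tier=HP → no match.
- t1[2] class_id=4, tier=OC → no match.
- t1[3] class_id=4, tier=OC → no match.
- t1[4] class_id=3, tier=HP → 1 match(es) in t2 → 1 row(s).
- t1[5] class_id=7, tier=JV → no match.
- t1[6] class_id=NULL, tier=JV → no match.
- t1[7] class_id=5, tier=DM → no match.
- t1[8] class_id=4, tier=DM → no match.
- 5 t2 row(s) had no t1 match → kept, t1 columns NULL.
Total: 2 matched + 5 padded = 7 rows.

7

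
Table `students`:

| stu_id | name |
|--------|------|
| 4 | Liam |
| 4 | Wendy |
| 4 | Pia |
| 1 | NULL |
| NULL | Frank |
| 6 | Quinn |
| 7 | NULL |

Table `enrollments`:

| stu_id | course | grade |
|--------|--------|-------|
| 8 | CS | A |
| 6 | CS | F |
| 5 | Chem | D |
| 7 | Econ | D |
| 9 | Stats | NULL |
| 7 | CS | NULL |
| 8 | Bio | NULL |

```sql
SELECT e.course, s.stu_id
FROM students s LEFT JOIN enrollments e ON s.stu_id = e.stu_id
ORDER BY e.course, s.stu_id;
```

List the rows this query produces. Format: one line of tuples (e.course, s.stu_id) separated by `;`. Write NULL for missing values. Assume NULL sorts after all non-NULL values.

(CS, 6); (CS, 7); (Econ, 7); (NULL, 1); (NULL, 4); (NULL, 4); (NULL, 4); (NULL, NULL)

LEFT JOIN keeps every row from `students`; unmatched rows get NULL for `enrollments`'s columns.
Matching on s.stu_id = e.stu_id. A NULL in a compared column never satisfies the condition.
- s row (stu_id=4): no match → kept, e columns NULL.
- s row (stu_id=4): no match → kept, e columns NULL.
- s row (stu_id=4): no match → kept, e columns NULL.
- s row (stu_id=1): no match → kept, e columns NULL.
- s row (stu_id=NULL): no match → kept, e columns NULL.
- s row (stu_id=6): matches 1 e row(s) → 1 output row(s).
- s row (stu_id=7): matches 2 e row(s) → 2 output row(s).
After projecting and ordering:
e.course | s.stu_id
CS | 6
CS | 7
Econ | 7
NULL | 1
NULL | 4
NULL | 4
NULL | 4
NULL | NULL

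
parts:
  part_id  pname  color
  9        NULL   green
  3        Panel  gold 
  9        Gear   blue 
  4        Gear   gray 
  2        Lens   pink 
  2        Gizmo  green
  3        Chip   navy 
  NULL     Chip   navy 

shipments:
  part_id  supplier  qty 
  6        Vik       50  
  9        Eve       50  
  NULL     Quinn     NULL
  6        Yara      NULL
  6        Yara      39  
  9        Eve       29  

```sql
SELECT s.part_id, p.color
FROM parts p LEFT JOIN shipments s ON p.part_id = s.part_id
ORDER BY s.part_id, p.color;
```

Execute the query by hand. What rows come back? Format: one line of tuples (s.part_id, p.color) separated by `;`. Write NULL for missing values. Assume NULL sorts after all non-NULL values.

(9, blue); (9, blue); (9, green); (9, green); (NULL, gold); (NULL, gray); (NULL, green); (NULL, navy); (NULL, navy); (NULL, pink)

LEFT JOIN keeps every row from `parts`; unmatched rows get NULL for `shipments`'s columns.
Matching on p.part_id = s.part_id. A NULL in a compared column never satisfies the condition.
- p row (part_id=9): matches 2 s row(s) → 2 output row(s).
- p row (part_id=3): no match → kept, s columns NULL.
- p row (part_id=9): matches 2 s row(s) → 2 output row(s).
- p row (part_id=4): no match → kept, s columns NULL.
- p row (part_id=2): no match → kept, s columns NULL.
- p row (part_id=2): no match → kept, s columns NULL.
- p row (part_id=3): no match → kept, s columns NULL.
- p row (part_id=NULL): no match → kept, s columns NULL.
After projecting and ordering:
s.part_id | p.color
9 | blue
9 | blue
9 | green
9 | green
NULL | gold
NULL | gray
NULL | green
NULL | navy
NULL | navy
NULL | pink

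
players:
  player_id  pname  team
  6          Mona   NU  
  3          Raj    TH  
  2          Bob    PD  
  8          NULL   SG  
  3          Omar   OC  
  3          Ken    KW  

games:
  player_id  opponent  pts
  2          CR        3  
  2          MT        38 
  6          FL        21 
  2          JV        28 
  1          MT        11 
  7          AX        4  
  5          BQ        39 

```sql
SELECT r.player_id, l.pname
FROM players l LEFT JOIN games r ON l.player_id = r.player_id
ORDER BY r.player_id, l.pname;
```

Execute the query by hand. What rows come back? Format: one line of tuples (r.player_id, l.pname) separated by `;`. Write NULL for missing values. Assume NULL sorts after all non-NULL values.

(2, Bob); (2, Bob); (2, Bob); (6, Mona); (NULL, Ken); (NULL, Omar); (NULL, Raj); (NULL, NULL)

LEFT JOIN keeps every row from `players`; unmatched rows get NULL for `games`'s columns.
Matching on l.player_id = r.player_id.
- player_id=6: 1 matching r row(s), so 1 row(s) emitted.
- player_id=3: no r row matches, row kept with r columns NULL.
- player_id=2: 3 matching r row(s), so 3 row(s) emitted.
- player_id=8: no r row matches, row kept with r columns NULL.
- player_id=3: no r row matches, row kept with r columns NULL.
- player_id=3: no r row matches, row kept with r columns NULL.
After projecting and ordering:
r.player_id | l.pname
2 | Bob
2 | Bob
2 | Bob
6 | Mona
NULL | Ken
NULL | Omar
NULL | Raj
NULL | NULL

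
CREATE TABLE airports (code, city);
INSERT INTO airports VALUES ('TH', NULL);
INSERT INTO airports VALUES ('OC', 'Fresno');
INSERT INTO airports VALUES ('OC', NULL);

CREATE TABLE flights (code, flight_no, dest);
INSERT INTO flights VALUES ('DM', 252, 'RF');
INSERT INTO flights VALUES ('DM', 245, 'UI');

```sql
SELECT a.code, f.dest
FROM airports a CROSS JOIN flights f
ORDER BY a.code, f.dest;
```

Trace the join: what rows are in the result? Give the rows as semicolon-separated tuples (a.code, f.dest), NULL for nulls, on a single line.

(OC, RF); (OC, RF); (OC, UI); (OC, UI); (TH, RF); (TH, UI)

CROSS JOIN pairs every row of `airports` with every row of `flights`: 3 × 2 = 6 rows.
After projecting and ordering:
a.code | f.dest
OC | RF
OC | RF
OC | UI
OC | UI
TH | RF
TH | UI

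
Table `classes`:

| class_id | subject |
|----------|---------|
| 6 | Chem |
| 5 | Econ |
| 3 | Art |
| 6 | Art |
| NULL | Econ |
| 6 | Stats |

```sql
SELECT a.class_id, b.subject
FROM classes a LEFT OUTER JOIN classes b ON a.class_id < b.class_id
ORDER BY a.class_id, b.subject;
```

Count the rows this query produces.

LEFT JOIN keeps every row from `classes a`; unmatched rows get NULL for `classes b`'s columns.
Matching on a.class_id < b.class_id. A NULL in a compared column never satisfies the condition.
- a row (class_id=6): no match → kept, b columns NULL.
- a row (class_id=5): matches 3 b row(s) → 3 output row(s).
- a row (class_id=3): matches 4 b row(s) → 4 output row(s).
- a row (class_id=6): no match → kept, b columns NULL.
- a row (class_id=NULL): no match → kept, b columns NULL.
- a row (class_id=6): no match → kept, b columns NULL.
Total: 7 matched + 4 padded = 11 rows.

11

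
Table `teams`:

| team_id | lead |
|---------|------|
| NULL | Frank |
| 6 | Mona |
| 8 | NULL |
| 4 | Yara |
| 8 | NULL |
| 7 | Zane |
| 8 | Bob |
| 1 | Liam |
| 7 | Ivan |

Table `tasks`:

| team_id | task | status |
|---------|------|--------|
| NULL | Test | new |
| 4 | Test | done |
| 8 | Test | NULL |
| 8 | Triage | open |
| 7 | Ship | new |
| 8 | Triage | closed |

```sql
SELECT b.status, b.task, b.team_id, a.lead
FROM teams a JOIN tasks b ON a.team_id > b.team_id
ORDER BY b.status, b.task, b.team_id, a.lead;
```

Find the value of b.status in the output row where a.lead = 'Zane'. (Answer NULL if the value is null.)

INNER JOIN keeps only pairs where the ON condition holds.
Matching on a.team_id > b.team_id. A NULL in a compared column never satisfies the condition.
- a (team_id=NULL) has no partner → excluded.
- a (team_id=6) pairs with 1 row(s) of b.
- a (team_id=8) pairs with 2 row(s) of b.
- a (team_id=4) has no partner → excluded.
- a (team_id=8) pairs with 2 row(s) of b.
- a (team_id=7) pairs with 1 row(s) of b.
- a (team_id=8) pairs with 2 row(s) of b.
- a (team_id=1) has no partner → excluded.
- a (team_id=7) pairs with 1 row(s) of b.

done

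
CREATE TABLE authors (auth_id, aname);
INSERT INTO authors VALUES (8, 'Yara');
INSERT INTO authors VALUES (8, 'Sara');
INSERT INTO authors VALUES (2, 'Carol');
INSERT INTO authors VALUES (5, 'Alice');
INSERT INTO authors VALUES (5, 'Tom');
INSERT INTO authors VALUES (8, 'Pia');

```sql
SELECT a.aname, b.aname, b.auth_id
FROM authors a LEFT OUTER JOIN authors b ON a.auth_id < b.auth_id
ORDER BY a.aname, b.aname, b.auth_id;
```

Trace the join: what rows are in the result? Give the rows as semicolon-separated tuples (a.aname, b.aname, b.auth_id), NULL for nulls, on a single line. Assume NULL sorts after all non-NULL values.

LEFT JOIN keeps every row from `authors a`; unmatched rows get NULL for `authors b`'s columns.
Matching on a.auth_id < b.auth_id.
- auth_id=8: no b row matches, row kept with b columns NULL.
- auth_id=8: no b row matches, row kept with b columns NULL.
- auth_id=2: 5 matching b row(s), so 5 row(s) emitted.
- auth_id=5: 3 matching b row(s), so 3 row(s) emitted.
- auth_id=5: 3 matching b row(s), so 3 row(s) emitted.
- auth_id=8: no b row matches, row kept with b columns NULL.

(Alice, Pia, 8); (Alice, Sara, 8); (Alice, Yara, 8); (Carol, Alice, 5); (Carol, Pia, 8); (Carol, Sara, 8); (Carol, Tom, 5); (Carol, Yara, 8); (Pia, NULL, NULL); (Sara, NULL, NULL); (Tom, Pia, 8); (Tom, Sara, 8); (Tom, Yara, 8); (Yara, NULL, NULL)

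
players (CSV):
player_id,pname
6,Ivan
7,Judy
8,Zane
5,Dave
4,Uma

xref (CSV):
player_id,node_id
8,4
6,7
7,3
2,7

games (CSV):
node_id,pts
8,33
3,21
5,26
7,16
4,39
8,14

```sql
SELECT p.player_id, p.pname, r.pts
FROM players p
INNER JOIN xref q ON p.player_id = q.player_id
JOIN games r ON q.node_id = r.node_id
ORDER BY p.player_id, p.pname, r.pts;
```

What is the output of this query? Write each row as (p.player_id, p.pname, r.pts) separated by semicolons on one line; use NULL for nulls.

(6, Ivan, 16); (7, Judy, 21); (8, Zane, 39)

Step 1 — p INNER JOIN q on player_id → 3 row(s).
Then INNER JOIN `games r` on node_id: keep only rows whose q.node_id appears in r.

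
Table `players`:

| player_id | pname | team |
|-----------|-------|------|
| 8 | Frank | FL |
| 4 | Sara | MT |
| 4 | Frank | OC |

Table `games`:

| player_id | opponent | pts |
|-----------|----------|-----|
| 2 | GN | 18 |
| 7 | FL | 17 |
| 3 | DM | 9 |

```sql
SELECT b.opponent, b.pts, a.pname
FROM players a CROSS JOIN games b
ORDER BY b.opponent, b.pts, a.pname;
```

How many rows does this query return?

9

CROSS JOIN pairs every row of `players` with every row of `games`: 3 × 3 = 9 rows.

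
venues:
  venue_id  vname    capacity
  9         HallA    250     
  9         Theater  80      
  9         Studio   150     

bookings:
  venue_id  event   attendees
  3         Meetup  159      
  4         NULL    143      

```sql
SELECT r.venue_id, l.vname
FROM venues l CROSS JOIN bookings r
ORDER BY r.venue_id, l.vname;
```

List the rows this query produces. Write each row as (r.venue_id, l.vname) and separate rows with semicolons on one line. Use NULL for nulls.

CROSS JOIN pairs every row of `venues` with every row of `bookings`: 3 × 2 = 6 rows.

(3, HallA); (3, Studio); (3, Theater); (4, HallA); (4, Studio); (4, Theater)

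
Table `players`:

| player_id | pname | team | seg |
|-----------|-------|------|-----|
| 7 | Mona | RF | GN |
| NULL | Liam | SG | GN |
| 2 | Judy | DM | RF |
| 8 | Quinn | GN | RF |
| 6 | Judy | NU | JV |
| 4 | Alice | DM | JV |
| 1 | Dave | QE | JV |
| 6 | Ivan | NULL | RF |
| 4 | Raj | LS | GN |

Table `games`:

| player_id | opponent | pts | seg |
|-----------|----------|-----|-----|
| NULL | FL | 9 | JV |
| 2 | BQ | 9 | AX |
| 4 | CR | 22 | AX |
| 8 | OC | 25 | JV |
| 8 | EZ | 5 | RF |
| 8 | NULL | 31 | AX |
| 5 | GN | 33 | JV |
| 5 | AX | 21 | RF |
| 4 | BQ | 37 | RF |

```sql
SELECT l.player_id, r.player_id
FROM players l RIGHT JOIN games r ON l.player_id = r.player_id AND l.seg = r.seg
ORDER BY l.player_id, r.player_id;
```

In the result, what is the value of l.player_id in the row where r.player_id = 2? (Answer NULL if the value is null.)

NULL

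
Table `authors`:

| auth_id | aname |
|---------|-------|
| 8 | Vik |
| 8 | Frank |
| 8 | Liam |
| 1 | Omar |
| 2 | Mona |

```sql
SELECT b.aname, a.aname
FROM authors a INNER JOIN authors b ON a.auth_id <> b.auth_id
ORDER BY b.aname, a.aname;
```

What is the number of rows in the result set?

INNER JOIN keeps only pairs where the ON condition holds.
Matching on a.auth_id <> b.auth_id.
Matched pairs: 14.
Total: 14 rows.

14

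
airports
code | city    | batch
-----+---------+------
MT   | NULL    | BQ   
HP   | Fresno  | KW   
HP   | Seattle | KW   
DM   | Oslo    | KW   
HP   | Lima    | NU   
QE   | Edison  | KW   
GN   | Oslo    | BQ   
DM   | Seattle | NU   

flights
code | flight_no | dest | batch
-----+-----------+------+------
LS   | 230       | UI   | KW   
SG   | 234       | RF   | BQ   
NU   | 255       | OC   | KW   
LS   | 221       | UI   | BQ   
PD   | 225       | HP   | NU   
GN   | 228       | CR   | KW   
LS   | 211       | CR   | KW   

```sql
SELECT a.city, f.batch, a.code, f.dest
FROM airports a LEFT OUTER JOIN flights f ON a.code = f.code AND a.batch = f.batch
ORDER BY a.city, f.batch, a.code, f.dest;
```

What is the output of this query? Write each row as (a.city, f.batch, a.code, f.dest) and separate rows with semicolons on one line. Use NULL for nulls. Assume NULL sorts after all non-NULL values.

LEFT JOIN keeps every row from `airports`; unmatched rows get NULL for `flights`'s columns.
Matching on a.code = f.code AND a.batch = f.batch.
- a (code=MT, batch=BQ) has no partner → padded with NULL.
- a (code=HP, batch=KW) has no partner → padded with NULL.
- a (code=HP, batch=KW) has no partner → padded with NULL.
- a (code=DM, batch=KW) has no partner → padded with NULL.
- a (code=HP, batch=NU) has no partner → padded with NULL.
- a (code=QE, batch=KW) has no partner → padded with NULL.
- a (code=GN, batch=BQ) has no partner → padded with NULL.
- a (code=DM, batch=NU) has no partner → padded with NULL.
After projecting and ordering:
a.city | f.batch | a.code | f.dest
Edison | NULL | QE | NULL
Fresno | NULL | HP | NULL
Lima | NULL | HP | NULL
Oslo | NULL | DM | NULL
Oslo | NULL | GN | NULL
Seattle | NULL | DM | NULL
Seattle | NULL | HP | NULL
NULL | NULL | MT | NULL

(Edison, NULL, QE, NULL); (Fresno, NULL, HP, NULL); (Lima, NULL, HP, NULL); (Oslo, NULL, DM, NULL); (Oslo, NULL, GN, NULL); (Seattle, NULL, DM, NULL); (Seattle, NULL, HP, NULL); (NULL, NULL, MT, NULL)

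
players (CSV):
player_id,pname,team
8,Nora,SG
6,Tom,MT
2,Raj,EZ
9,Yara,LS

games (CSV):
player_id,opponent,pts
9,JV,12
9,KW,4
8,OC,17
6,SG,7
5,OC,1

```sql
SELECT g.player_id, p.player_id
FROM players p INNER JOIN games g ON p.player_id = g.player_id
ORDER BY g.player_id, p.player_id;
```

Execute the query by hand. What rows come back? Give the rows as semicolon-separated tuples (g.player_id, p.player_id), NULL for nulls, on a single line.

INNER JOIN keeps only pairs where the ON condition holds.
Matching on p.player_id = g.player_id.
- p (player_id=8) pairs with 1 row(s) of g.
- p (player_id=6) pairs with 1 row(s) of g.
- p (player_id=2) has no partner → excluded.
- p (player_id=9) pairs with 2 row(s) of g.
After projecting and ordering:
g.player_id | p.player_id
6 | 6
8 | 8
9 | 9
9 | 9

(6, 6); (8, 8); (9, 9); (9, 9)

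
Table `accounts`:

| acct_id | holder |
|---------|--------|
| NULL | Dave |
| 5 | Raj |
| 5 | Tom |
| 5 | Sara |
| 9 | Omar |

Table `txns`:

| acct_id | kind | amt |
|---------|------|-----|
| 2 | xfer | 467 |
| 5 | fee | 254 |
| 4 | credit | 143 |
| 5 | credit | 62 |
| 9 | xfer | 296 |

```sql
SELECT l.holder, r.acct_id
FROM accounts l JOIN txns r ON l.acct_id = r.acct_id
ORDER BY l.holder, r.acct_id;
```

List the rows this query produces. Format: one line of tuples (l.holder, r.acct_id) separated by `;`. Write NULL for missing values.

(Omar, 9); (Raj, 5); (Raj, 5); (Sara, 5); (Sara, 5); (Tom, 5); (Tom, 5)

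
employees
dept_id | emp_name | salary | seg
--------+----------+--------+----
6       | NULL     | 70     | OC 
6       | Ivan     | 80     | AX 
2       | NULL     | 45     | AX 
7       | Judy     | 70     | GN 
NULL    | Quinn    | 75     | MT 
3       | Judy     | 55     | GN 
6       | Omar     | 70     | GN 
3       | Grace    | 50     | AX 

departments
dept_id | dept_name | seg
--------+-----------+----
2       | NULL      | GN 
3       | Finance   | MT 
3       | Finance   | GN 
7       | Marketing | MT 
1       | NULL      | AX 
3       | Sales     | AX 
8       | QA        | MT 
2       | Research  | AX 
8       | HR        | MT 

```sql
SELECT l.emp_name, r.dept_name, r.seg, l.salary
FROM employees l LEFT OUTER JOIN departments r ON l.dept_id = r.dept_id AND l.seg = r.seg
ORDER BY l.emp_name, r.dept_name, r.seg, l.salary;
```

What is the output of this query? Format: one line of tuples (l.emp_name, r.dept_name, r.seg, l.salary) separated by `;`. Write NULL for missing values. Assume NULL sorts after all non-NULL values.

LEFT JOIN keeps every row from `employees`; unmatched rows get NULL for `departments`'s columns.
Matching on l.dept_id = r.dept_id AND l.seg = r.seg. A NULL in a compared column never satisfies the condition.
- l[0] dept_id=6, seg=OC → no match; kept with NULLs on the r side.
- l[1] dept_id=6, seg=AX → no match; kept with NULLs on the r side.
- l[2] dept_id=2, seg=AX → 1 match(es) in r → 1 row(s).
- l[3] dept_id=7, seg=GN → no match; kept with NULLs on the r side.
- l[4] dept_id=NULL, seg=MT → no match; kept with NULLs on the r side.
- l[5] dept_id=3, seg=GN → 1 match(es) in r → 1 row(s).
- l[6] dept_id=6, seg=GN → no match; kept with NULLs on the r side.
- l[7] dept_id=3, seg=AX → 1 match(es) in r → 1 row(s).
After projecting and ordering:
l.emp_name | r.dept_name | r.seg | l.salary
Grace | Sales | AX | 50
Ivan | NULL | NULL | 80
Judy | Finance | GN | 55
Judy | NULL | NULL | 70
Omar | NULL | NULL | 70
Quinn | NULL | NULL | 75
NULL | Research | AX | 45
NULL | NULL | NULL | 70

(Grace, Sales, AX, 50); (Ivan, NULL, NULL, 80); (Judy, Finance, GN, 55); (Judy, NULL, NULL, 70); (Omar, NULL, NULL, 70); (Quinn, NULL, NULL, 75); (NULL, Research, AX, 45); (NULL, NULL, NULL, 70)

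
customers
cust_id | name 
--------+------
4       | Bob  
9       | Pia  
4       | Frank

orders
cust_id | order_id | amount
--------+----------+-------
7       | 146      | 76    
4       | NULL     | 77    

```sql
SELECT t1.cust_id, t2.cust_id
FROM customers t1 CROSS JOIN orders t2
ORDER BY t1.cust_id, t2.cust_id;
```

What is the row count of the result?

CROSS JOIN pairs every row of `customers` with every row of `orders`: 3 × 2 = 6 rows.

6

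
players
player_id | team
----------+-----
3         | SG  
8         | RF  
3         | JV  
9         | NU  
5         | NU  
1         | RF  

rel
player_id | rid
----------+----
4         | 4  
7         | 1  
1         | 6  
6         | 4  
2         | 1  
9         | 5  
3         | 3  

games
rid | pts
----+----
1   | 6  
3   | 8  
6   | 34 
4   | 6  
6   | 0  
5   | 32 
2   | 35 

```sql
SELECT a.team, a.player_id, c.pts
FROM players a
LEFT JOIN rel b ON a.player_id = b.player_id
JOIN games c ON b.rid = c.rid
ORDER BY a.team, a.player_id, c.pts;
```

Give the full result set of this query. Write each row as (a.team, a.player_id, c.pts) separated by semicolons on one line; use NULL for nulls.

(JV, 3, 8); (NU, 9, 32); (RF, 1, 0); (RF, 1, 34); (SG, 3, 8)

Joins associate left-to-right: players LEFT JOIN rel on player_id gives 6 intermediate row(s).
Then INNER JOIN `games c` on rid: keep only rows whose b.rid appears in c.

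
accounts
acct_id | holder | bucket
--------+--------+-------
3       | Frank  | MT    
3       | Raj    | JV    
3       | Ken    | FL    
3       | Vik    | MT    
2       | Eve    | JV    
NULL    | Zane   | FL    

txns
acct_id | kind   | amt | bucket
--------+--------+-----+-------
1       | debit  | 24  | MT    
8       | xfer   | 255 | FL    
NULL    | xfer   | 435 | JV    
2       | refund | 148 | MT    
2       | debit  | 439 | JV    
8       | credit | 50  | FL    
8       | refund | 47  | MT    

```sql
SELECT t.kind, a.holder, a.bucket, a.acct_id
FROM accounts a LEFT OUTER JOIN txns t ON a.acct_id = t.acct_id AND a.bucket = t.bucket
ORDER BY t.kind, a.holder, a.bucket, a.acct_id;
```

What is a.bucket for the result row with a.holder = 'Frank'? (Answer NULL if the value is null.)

MT

LEFT JOIN keeps every row from `accounts`; unmatched rows get NULL for `txns`'s columns.
Matching on a.acct_id = t.acct_id AND a.bucket = t.bucket. A NULL in a compared column never satisfies the condition.
- a row (acct_id=3, bucket=MT): no match → kept, t columns NULL.
- a row (acct_id=3, bucket=JV): no match → kept, t columns NULL.
- a row (acct_id=3, bucket=FL): no match → kept, t columns NULL.
- a row (acct_id=3, bucket=MT): no match → kept, t columns NULL.
- a row (acct_id=2, bucket=JV): matches 1 t row(s) → 1 output row(s).
- a row (acct_id=NULL, bucket=FL): no match → kept, t columns NULL.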